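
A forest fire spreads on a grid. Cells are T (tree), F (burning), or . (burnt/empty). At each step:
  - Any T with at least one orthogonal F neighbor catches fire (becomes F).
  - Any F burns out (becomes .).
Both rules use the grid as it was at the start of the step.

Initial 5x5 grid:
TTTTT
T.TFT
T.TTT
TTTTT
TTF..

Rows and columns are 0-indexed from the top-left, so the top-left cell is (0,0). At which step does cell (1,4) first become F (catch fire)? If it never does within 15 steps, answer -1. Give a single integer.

Step 1: cell (1,4)='F' (+6 fires, +2 burnt)
  -> target ignites at step 1
Step 2: cell (1,4)='.' (+7 fires, +6 burnt)
Step 3: cell (1,4)='.' (+3 fires, +7 burnt)
Step 4: cell (1,4)='.' (+2 fires, +3 burnt)
Step 5: cell (1,4)='.' (+1 fires, +2 burnt)
Step 6: cell (1,4)='.' (+0 fires, +1 burnt)
  fire out at step 6

1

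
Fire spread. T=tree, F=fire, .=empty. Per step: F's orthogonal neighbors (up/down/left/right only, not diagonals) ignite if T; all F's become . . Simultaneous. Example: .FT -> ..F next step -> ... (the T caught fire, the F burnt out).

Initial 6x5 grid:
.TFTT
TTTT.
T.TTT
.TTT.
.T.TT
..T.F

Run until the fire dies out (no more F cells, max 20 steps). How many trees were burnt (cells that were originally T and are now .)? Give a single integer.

Step 1: +4 fires, +2 burnt (F count now 4)
Step 2: +5 fires, +4 burnt (F count now 5)
Step 3: +4 fires, +5 burnt (F count now 4)
Step 4: +3 fires, +4 burnt (F count now 3)
Step 5: +1 fires, +3 burnt (F count now 1)
Step 6: +0 fires, +1 burnt (F count now 0)
Fire out after step 6
Initially T: 18, now '.': 29
Total burnt (originally-T cells now '.'): 17

Answer: 17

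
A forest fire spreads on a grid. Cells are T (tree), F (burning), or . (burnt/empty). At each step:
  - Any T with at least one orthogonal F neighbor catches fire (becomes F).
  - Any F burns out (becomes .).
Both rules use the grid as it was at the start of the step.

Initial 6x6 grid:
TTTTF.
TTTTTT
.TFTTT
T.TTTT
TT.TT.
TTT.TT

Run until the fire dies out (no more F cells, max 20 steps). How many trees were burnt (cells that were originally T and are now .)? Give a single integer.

Answer: 22

Derivation:
Step 1: +6 fires, +2 burnt (F count now 6)
Step 2: +6 fires, +6 burnt (F count now 6)
Step 3: +5 fires, +6 burnt (F count now 5)
Step 4: +3 fires, +5 burnt (F count now 3)
Step 5: +1 fires, +3 burnt (F count now 1)
Step 6: +1 fires, +1 burnt (F count now 1)
Step 7: +0 fires, +1 burnt (F count now 0)
Fire out after step 7
Initially T: 28, now '.': 30
Total burnt (originally-T cells now '.'): 22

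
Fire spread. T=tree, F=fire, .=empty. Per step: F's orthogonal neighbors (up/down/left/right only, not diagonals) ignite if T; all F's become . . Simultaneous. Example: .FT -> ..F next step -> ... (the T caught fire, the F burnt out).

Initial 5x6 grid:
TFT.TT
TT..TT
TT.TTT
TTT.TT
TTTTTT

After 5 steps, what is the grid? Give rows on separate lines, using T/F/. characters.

Step 1: 3 trees catch fire, 1 burn out
  F.F.TT
  TF..TT
  TT.TTT
  TTT.TT
  TTTTTT
Step 2: 2 trees catch fire, 3 burn out
  ....TT
  F...TT
  TF.TTT
  TTT.TT
  TTTTTT
Step 3: 2 trees catch fire, 2 burn out
  ....TT
  ....TT
  F..TTT
  TFT.TT
  TTTTTT
Step 4: 3 trees catch fire, 2 burn out
  ....TT
  ....TT
  ...TTT
  F.F.TT
  TFTTTT
Step 5: 2 trees catch fire, 3 burn out
  ....TT
  ....TT
  ...TTT
  ....TT
  F.FTTT

....TT
....TT
...TTT
....TT
F.FTTT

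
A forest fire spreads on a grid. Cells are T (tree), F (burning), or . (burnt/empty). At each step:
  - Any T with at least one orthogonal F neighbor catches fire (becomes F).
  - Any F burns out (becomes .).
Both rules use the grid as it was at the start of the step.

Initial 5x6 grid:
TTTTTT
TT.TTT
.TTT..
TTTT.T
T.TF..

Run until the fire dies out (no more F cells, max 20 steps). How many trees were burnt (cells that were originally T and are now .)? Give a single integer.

Answer: 20

Derivation:
Step 1: +2 fires, +1 burnt (F count now 2)
Step 2: +2 fires, +2 burnt (F count now 2)
Step 3: +3 fires, +2 burnt (F count now 3)
Step 4: +4 fires, +3 burnt (F count now 4)
Step 5: +5 fires, +4 burnt (F count now 5)
Step 6: +3 fires, +5 burnt (F count now 3)
Step 7: +1 fires, +3 burnt (F count now 1)
Step 8: +0 fires, +1 burnt (F count now 0)
Fire out after step 8
Initially T: 21, now '.': 29
Total burnt (originally-T cells now '.'): 20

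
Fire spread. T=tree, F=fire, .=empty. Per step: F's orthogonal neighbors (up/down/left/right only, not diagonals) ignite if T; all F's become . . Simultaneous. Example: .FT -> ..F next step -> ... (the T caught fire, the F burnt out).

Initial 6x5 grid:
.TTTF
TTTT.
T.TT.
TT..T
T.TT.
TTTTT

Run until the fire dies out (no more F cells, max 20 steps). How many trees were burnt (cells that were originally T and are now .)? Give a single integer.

Answer: 20

Derivation:
Step 1: +1 fires, +1 burnt (F count now 1)
Step 2: +2 fires, +1 burnt (F count now 2)
Step 3: +3 fires, +2 burnt (F count now 3)
Step 4: +2 fires, +3 burnt (F count now 2)
Step 5: +1 fires, +2 burnt (F count now 1)
Step 6: +1 fires, +1 burnt (F count now 1)
Step 7: +1 fires, +1 burnt (F count now 1)
Step 8: +2 fires, +1 burnt (F count now 2)
Step 9: +1 fires, +2 burnt (F count now 1)
Step 10: +1 fires, +1 burnt (F count now 1)
Step 11: +1 fires, +1 burnt (F count now 1)
Step 12: +2 fires, +1 burnt (F count now 2)
Step 13: +2 fires, +2 burnt (F count now 2)
Step 14: +0 fires, +2 burnt (F count now 0)
Fire out after step 14
Initially T: 21, now '.': 29
Total burnt (originally-T cells now '.'): 20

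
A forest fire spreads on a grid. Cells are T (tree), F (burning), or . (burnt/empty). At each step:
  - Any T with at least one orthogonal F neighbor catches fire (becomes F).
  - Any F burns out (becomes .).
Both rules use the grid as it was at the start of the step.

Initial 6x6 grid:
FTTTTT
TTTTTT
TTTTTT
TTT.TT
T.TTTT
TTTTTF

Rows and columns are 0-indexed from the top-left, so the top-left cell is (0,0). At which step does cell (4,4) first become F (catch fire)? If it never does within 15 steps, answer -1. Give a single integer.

Step 1: cell (4,4)='T' (+4 fires, +2 burnt)
Step 2: cell (4,4)='F' (+6 fires, +4 burnt)
  -> target ignites at step 2
Step 3: cell (4,4)='.' (+8 fires, +6 burnt)
Step 4: cell (4,4)='.' (+9 fires, +8 burnt)
Step 5: cell (4,4)='.' (+5 fires, +9 burnt)
Step 6: cell (4,4)='.' (+0 fires, +5 burnt)
  fire out at step 6

2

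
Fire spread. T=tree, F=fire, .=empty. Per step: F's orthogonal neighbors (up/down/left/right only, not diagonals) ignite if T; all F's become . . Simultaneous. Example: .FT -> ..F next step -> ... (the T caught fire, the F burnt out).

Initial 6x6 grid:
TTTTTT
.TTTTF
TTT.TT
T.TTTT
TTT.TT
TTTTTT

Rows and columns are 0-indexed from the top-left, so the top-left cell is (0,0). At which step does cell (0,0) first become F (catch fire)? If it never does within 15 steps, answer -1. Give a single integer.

Step 1: cell (0,0)='T' (+3 fires, +1 burnt)
Step 2: cell (0,0)='T' (+4 fires, +3 burnt)
Step 3: cell (0,0)='T' (+4 fires, +4 burnt)
Step 4: cell (0,0)='T' (+6 fires, +4 burnt)
Step 5: cell (0,0)='T' (+4 fires, +6 burnt)
Step 6: cell (0,0)='F' (+4 fires, +4 burnt)
  -> target ignites at step 6
Step 7: cell (0,0)='.' (+3 fires, +4 burnt)
Step 8: cell (0,0)='.' (+2 fires, +3 burnt)
Step 9: cell (0,0)='.' (+1 fires, +2 burnt)
Step 10: cell (0,0)='.' (+0 fires, +1 burnt)
  fire out at step 10

6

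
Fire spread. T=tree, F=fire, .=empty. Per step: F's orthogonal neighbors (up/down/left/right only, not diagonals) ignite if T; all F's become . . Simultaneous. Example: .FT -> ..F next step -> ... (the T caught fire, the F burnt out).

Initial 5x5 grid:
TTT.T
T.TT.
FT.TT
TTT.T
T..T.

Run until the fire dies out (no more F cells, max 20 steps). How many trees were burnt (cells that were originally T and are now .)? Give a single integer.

Answer: 14

Derivation:
Step 1: +3 fires, +1 burnt (F count now 3)
Step 2: +3 fires, +3 burnt (F count now 3)
Step 3: +2 fires, +3 burnt (F count now 2)
Step 4: +1 fires, +2 burnt (F count now 1)
Step 5: +1 fires, +1 burnt (F count now 1)
Step 6: +1 fires, +1 burnt (F count now 1)
Step 7: +1 fires, +1 burnt (F count now 1)
Step 8: +1 fires, +1 burnt (F count now 1)
Step 9: +1 fires, +1 burnt (F count now 1)
Step 10: +0 fires, +1 burnt (F count now 0)
Fire out after step 10
Initially T: 16, now '.': 23
Total burnt (originally-T cells now '.'): 14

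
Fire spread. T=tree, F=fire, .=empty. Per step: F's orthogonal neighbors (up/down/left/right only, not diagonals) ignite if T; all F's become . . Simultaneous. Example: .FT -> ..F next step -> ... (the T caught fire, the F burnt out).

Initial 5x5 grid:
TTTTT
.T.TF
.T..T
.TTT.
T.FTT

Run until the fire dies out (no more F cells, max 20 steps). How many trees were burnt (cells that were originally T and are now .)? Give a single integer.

Answer: 14

Derivation:
Step 1: +5 fires, +2 burnt (F count now 5)
Step 2: +4 fires, +5 burnt (F count now 4)
Step 3: +2 fires, +4 burnt (F count now 2)
Step 4: +2 fires, +2 burnt (F count now 2)
Step 5: +1 fires, +2 burnt (F count now 1)
Step 6: +0 fires, +1 burnt (F count now 0)
Fire out after step 6
Initially T: 15, now '.': 24
Total burnt (originally-T cells now '.'): 14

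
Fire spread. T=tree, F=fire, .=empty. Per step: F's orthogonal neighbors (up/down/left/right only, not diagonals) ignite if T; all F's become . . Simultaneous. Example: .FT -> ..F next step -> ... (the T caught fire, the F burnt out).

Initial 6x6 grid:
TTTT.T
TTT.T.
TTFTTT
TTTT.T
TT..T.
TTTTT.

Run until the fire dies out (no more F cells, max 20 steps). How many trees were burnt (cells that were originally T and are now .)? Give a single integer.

Answer: 26

Derivation:
Step 1: +4 fires, +1 burnt (F count now 4)
Step 2: +6 fires, +4 burnt (F count now 6)
Step 3: +7 fires, +6 burnt (F count now 7)
Step 4: +4 fires, +7 burnt (F count now 4)
Step 5: +2 fires, +4 burnt (F count now 2)
Step 6: +1 fires, +2 burnt (F count now 1)
Step 7: +1 fires, +1 burnt (F count now 1)
Step 8: +1 fires, +1 burnt (F count now 1)
Step 9: +0 fires, +1 burnt (F count now 0)
Fire out after step 9
Initially T: 27, now '.': 35
Total burnt (originally-T cells now '.'): 26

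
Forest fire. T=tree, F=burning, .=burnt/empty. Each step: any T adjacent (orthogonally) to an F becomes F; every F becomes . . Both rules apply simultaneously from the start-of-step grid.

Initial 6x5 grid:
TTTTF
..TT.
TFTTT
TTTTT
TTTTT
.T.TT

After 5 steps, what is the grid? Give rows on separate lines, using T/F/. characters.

Step 1: 4 trees catch fire, 2 burn out
  TTTF.
  ..TT.
  F.FTT
  TFTTT
  TTTTT
  .T.TT
Step 2: 7 trees catch fire, 4 burn out
  TTF..
  ..FF.
  ...FT
  F.FTT
  TFTTT
  .T.TT
Step 3: 6 trees catch fire, 7 burn out
  TF...
  .....
  ....F
  ...FT
  F.FTT
  .F.TT
Step 4: 3 trees catch fire, 6 burn out
  F....
  .....
  .....
  ....F
  ...FT
  ...TT
Step 5: 2 trees catch fire, 3 burn out
  .....
  .....
  .....
  .....
  ....F
  ...FT

.....
.....
.....
.....
....F
...FT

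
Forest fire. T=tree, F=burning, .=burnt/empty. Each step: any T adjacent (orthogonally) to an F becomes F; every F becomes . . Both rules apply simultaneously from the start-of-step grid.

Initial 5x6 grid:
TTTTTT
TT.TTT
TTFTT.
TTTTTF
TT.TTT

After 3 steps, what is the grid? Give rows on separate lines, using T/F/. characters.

Step 1: 5 trees catch fire, 2 burn out
  TTTTTT
  TT.TTT
  TF.FT.
  TTFTF.
  TT.TTF
Step 2: 7 trees catch fire, 5 burn out
  TTTTTT
  TF.FTT
  F...F.
  TF.F..
  TT.TF.
Step 3: 7 trees catch fire, 7 burn out
  TFTFTT
  F...FT
  ......
  F.....
  TF.F..

TFTFTT
F...FT
......
F.....
TF.F..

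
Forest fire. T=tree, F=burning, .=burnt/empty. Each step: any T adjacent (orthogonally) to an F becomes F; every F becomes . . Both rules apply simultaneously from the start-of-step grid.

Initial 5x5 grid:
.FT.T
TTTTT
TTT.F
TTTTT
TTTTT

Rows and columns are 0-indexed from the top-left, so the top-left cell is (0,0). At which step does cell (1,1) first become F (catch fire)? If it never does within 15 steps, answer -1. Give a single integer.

Step 1: cell (1,1)='F' (+4 fires, +2 burnt)
  -> target ignites at step 1
Step 2: cell (1,1)='.' (+7 fires, +4 burnt)
Step 3: cell (1,1)='.' (+5 fires, +7 burnt)
Step 4: cell (1,1)='.' (+3 fires, +5 burnt)
Step 5: cell (1,1)='.' (+1 fires, +3 burnt)
Step 6: cell (1,1)='.' (+0 fires, +1 burnt)
  fire out at step 6

1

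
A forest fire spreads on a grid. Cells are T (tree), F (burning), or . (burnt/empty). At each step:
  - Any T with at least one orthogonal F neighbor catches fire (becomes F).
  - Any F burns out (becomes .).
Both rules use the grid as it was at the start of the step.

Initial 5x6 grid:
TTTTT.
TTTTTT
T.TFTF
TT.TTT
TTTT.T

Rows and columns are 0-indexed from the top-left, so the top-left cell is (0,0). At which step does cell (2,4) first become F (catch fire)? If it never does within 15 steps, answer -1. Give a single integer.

Step 1: cell (2,4)='F' (+6 fires, +2 burnt)
  -> target ignites at step 1
Step 2: cell (2,4)='.' (+6 fires, +6 burnt)
Step 3: cell (2,4)='.' (+4 fires, +6 burnt)
Step 4: cell (2,4)='.' (+3 fires, +4 burnt)
Step 5: cell (2,4)='.' (+4 fires, +3 burnt)
Step 6: cell (2,4)='.' (+1 fires, +4 burnt)
Step 7: cell (2,4)='.' (+0 fires, +1 burnt)
  fire out at step 7

1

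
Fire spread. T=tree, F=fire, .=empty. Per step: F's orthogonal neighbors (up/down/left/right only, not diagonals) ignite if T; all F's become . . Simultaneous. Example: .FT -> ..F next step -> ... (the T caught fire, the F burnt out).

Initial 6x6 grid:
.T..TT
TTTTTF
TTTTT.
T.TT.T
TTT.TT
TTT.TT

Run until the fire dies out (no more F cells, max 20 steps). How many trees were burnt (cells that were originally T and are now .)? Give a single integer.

Step 1: +2 fires, +1 burnt (F count now 2)
Step 2: +3 fires, +2 burnt (F count now 3)
Step 3: +2 fires, +3 burnt (F count now 2)
Step 4: +3 fires, +2 burnt (F count now 3)
Step 5: +4 fires, +3 burnt (F count now 4)
Step 6: +2 fires, +4 burnt (F count now 2)
Step 7: +3 fires, +2 burnt (F count now 3)
Step 8: +2 fires, +3 burnt (F count now 2)
Step 9: +1 fires, +2 burnt (F count now 1)
Step 10: +0 fires, +1 burnt (F count now 0)
Fire out after step 10
Initially T: 27, now '.': 31
Total burnt (originally-T cells now '.'): 22

Answer: 22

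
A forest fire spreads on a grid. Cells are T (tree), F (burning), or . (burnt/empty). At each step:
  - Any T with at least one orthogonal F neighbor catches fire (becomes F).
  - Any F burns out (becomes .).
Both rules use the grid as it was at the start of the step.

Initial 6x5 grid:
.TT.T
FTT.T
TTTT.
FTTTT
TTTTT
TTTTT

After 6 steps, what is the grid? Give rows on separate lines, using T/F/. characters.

Step 1: 4 trees catch fire, 2 burn out
  .TT.T
  .FT.T
  FTTT.
  .FTTT
  FTTTT
  TTTTT
Step 2: 6 trees catch fire, 4 burn out
  .FT.T
  ..F.T
  .FTT.
  ..FTT
  .FTTT
  FTTTT
Step 3: 5 trees catch fire, 6 burn out
  ..F.T
  ....T
  ..FT.
  ...FT
  ..FTT
  .FTTT
Step 4: 4 trees catch fire, 5 burn out
  ....T
  ....T
  ...F.
  ....F
  ...FT
  ..FTT
Step 5: 2 trees catch fire, 4 burn out
  ....T
  ....T
  .....
  .....
  ....F
  ...FT
Step 6: 1 trees catch fire, 2 burn out
  ....T
  ....T
  .....
  .....
  .....
  ....F

....T
....T
.....
.....
.....
....F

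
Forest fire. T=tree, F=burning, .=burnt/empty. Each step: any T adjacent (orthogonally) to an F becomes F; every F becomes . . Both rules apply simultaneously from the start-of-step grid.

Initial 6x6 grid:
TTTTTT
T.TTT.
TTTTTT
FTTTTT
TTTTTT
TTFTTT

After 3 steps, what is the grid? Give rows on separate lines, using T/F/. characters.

Step 1: 6 trees catch fire, 2 burn out
  TTTTTT
  T.TTT.
  FTTTTT
  .FTTTT
  FTFTTT
  TF.FTT
Step 2: 7 trees catch fire, 6 burn out
  TTTTTT
  F.TTT.
  .FTTTT
  ..FTTT
  .F.FTT
  F...FT
Step 3: 5 trees catch fire, 7 burn out
  FTTTTT
  ..TTT.
  ..FTTT
  ...FTT
  ....FT
  .....F

FTTTTT
..TTT.
..FTTT
...FTT
....FT
.....F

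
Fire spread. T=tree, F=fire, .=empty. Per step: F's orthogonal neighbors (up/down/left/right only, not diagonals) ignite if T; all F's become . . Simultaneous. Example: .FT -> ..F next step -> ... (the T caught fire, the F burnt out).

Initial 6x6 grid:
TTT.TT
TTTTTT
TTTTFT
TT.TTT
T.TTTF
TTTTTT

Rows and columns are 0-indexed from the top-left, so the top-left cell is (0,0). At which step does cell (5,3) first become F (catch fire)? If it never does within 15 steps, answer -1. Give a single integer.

Step 1: cell (5,3)='T' (+7 fires, +2 burnt)
Step 2: cell (5,3)='T' (+7 fires, +7 burnt)
Step 3: cell (5,3)='F' (+5 fires, +7 burnt)
  -> target ignites at step 3
Step 4: cell (5,3)='.' (+5 fires, +5 burnt)
Step 5: cell (5,3)='.' (+4 fires, +5 burnt)
Step 6: cell (5,3)='.' (+3 fires, +4 burnt)
Step 7: cell (5,3)='.' (+0 fires, +3 burnt)
  fire out at step 7

3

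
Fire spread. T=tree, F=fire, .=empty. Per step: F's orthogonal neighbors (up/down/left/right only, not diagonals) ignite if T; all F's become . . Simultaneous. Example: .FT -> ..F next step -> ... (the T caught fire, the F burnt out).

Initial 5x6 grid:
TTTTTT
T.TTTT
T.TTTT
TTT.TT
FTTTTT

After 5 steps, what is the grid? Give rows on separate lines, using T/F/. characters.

Step 1: 2 trees catch fire, 1 burn out
  TTTTTT
  T.TTTT
  T.TTTT
  FTT.TT
  .FTTTT
Step 2: 3 trees catch fire, 2 burn out
  TTTTTT
  T.TTTT
  F.TTTT
  .FT.TT
  ..FTTT
Step 3: 3 trees catch fire, 3 burn out
  TTTTTT
  F.TTTT
  ..TTTT
  ..F.TT
  ...FTT
Step 4: 3 trees catch fire, 3 burn out
  FTTTTT
  ..TTTT
  ..FTTT
  ....TT
  ....FT
Step 5: 5 trees catch fire, 3 burn out
  .FTTTT
  ..FTTT
  ...FTT
  ....FT
  .....F

.FTTTT
..FTTT
...FTT
....FT
.....F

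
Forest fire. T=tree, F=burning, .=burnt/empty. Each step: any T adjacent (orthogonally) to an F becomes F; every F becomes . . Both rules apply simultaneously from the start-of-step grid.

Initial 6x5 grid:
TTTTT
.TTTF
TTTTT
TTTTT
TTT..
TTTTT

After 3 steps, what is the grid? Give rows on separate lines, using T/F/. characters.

Step 1: 3 trees catch fire, 1 burn out
  TTTTF
  .TTF.
  TTTTF
  TTTTT
  TTT..
  TTTTT
Step 2: 4 trees catch fire, 3 burn out
  TTTF.
  .TF..
  TTTF.
  TTTTF
  TTT..
  TTTTT
Step 3: 4 trees catch fire, 4 burn out
  TTF..
  .F...
  TTF..
  TTTF.
  TTT..
  TTTTT

TTF..
.F...
TTF..
TTTF.
TTT..
TTTTT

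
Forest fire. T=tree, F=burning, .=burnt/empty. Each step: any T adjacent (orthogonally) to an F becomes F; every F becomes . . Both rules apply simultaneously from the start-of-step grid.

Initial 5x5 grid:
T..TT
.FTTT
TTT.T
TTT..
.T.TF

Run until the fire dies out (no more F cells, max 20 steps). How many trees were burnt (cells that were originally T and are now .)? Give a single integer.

Answer: 14

Derivation:
Step 1: +3 fires, +2 burnt (F count now 3)
Step 2: +4 fires, +3 burnt (F count now 4)
Step 3: +5 fires, +4 burnt (F count now 5)
Step 4: +2 fires, +5 burnt (F count now 2)
Step 5: +0 fires, +2 burnt (F count now 0)
Fire out after step 5
Initially T: 15, now '.': 24
Total burnt (originally-T cells now '.'): 14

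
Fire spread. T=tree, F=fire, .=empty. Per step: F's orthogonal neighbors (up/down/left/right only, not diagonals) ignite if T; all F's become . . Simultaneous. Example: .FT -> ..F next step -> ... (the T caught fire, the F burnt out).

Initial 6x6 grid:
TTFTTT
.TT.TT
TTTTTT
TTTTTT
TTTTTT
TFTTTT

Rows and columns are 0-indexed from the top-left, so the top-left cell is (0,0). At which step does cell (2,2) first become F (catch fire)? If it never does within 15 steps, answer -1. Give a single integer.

Step 1: cell (2,2)='T' (+6 fires, +2 burnt)
Step 2: cell (2,2)='F' (+8 fires, +6 burnt)
  -> target ignites at step 2
Step 3: cell (2,2)='.' (+8 fires, +8 burnt)
Step 4: cell (2,2)='.' (+6 fires, +8 burnt)
Step 5: cell (2,2)='.' (+3 fires, +6 burnt)
Step 6: cell (2,2)='.' (+1 fires, +3 burnt)
Step 7: cell (2,2)='.' (+0 fires, +1 burnt)
  fire out at step 7

2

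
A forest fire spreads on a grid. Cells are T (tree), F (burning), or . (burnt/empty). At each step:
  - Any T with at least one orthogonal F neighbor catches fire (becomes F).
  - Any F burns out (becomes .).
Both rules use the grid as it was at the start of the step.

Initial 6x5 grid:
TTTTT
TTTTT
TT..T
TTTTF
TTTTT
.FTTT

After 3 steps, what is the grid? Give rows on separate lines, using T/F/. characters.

Step 1: 5 trees catch fire, 2 burn out
  TTTTT
  TTTTT
  TT..F
  TTTF.
  TFTTF
  ..FTT
Step 2: 8 trees catch fire, 5 burn out
  TTTTT
  TTTTF
  TT...
  TFF..
  F.FF.
  ...FF
Step 3: 4 trees catch fire, 8 burn out
  TTTTF
  TTTF.
  TF...
  F....
  .....
  .....

TTTTF
TTTF.
TF...
F....
.....
.....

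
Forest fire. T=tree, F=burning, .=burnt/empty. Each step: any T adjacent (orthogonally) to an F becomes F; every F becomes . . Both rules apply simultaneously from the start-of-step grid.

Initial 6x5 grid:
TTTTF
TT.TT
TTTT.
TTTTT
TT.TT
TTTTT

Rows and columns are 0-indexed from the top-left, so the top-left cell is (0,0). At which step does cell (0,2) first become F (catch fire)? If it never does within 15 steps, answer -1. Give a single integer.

Step 1: cell (0,2)='T' (+2 fires, +1 burnt)
Step 2: cell (0,2)='F' (+2 fires, +2 burnt)
  -> target ignites at step 2
Step 3: cell (0,2)='.' (+2 fires, +2 burnt)
Step 4: cell (0,2)='.' (+4 fires, +2 burnt)
Step 5: cell (0,2)='.' (+5 fires, +4 burnt)
Step 6: cell (0,2)='.' (+4 fires, +5 burnt)
Step 7: cell (0,2)='.' (+4 fires, +4 burnt)
Step 8: cell (0,2)='.' (+2 fires, +4 burnt)
Step 9: cell (0,2)='.' (+1 fires, +2 burnt)
Step 10: cell (0,2)='.' (+0 fires, +1 burnt)
  fire out at step 10

2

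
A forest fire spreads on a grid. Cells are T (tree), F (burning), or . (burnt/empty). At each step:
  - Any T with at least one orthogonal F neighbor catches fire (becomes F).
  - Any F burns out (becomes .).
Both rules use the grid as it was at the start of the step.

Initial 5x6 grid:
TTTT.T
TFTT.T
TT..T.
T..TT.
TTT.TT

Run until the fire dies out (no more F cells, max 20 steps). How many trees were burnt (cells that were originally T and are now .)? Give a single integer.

Answer: 13

Derivation:
Step 1: +4 fires, +1 burnt (F count now 4)
Step 2: +4 fires, +4 burnt (F count now 4)
Step 3: +2 fires, +4 burnt (F count now 2)
Step 4: +1 fires, +2 burnt (F count now 1)
Step 5: +1 fires, +1 burnt (F count now 1)
Step 6: +1 fires, +1 burnt (F count now 1)
Step 7: +0 fires, +1 burnt (F count now 0)
Fire out after step 7
Initially T: 20, now '.': 23
Total burnt (originally-T cells now '.'): 13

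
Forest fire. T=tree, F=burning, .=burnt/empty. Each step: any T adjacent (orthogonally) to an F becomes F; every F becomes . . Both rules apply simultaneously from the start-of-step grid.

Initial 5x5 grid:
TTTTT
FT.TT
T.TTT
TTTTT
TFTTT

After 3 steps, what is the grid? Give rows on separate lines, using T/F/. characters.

Step 1: 6 trees catch fire, 2 burn out
  FTTTT
  .F.TT
  F.TTT
  TFTTT
  F.FTT
Step 2: 4 trees catch fire, 6 burn out
  .FTTT
  ...TT
  ..TTT
  F.FTT
  ...FT
Step 3: 4 trees catch fire, 4 burn out
  ..FTT
  ...TT
  ..FTT
  ...FT
  ....F

..FTT
...TT
..FTT
...FT
....F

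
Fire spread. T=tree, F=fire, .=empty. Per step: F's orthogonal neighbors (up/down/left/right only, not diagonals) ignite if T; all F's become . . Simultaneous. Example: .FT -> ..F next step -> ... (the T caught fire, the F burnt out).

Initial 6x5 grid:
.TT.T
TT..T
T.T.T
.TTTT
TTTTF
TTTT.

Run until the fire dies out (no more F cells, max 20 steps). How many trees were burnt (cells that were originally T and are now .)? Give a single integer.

Answer: 16

Derivation:
Step 1: +2 fires, +1 burnt (F count now 2)
Step 2: +4 fires, +2 burnt (F count now 4)
Step 3: +4 fires, +4 burnt (F count now 4)
Step 4: +5 fires, +4 burnt (F count now 5)
Step 5: +1 fires, +5 burnt (F count now 1)
Step 6: +0 fires, +1 burnt (F count now 0)
Fire out after step 6
Initially T: 21, now '.': 25
Total burnt (originally-T cells now '.'): 16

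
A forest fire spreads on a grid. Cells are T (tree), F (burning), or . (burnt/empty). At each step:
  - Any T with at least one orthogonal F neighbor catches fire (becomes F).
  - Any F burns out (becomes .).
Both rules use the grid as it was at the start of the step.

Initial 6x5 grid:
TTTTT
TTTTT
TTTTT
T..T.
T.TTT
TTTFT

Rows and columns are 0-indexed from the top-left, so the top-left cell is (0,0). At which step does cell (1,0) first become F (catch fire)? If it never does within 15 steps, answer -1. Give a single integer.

Step 1: cell (1,0)='T' (+3 fires, +1 burnt)
Step 2: cell (1,0)='T' (+4 fires, +3 burnt)
Step 3: cell (1,0)='T' (+2 fires, +4 burnt)
Step 4: cell (1,0)='T' (+4 fires, +2 burnt)
Step 5: cell (1,0)='T' (+5 fires, +4 burnt)
Step 6: cell (1,0)='T' (+4 fires, +5 burnt)
Step 7: cell (1,0)='F' (+2 fires, +4 burnt)
  -> target ignites at step 7
Step 8: cell (1,0)='.' (+1 fires, +2 burnt)
Step 9: cell (1,0)='.' (+0 fires, +1 burnt)
  fire out at step 9

7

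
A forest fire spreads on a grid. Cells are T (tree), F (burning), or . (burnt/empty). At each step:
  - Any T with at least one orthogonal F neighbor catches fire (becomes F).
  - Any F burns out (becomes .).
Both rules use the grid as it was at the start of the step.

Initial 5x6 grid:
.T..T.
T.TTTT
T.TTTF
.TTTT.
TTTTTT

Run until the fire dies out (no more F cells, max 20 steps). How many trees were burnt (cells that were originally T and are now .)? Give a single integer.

Step 1: +2 fires, +1 burnt (F count now 2)
Step 2: +3 fires, +2 burnt (F count now 3)
Step 3: +5 fires, +3 burnt (F count now 5)
Step 4: +4 fires, +5 burnt (F count now 4)
Step 5: +2 fires, +4 burnt (F count now 2)
Step 6: +1 fires, +2 burnt (F count now 1)
Step 7: +1 fires, +1 burnt (F count now 1)
Step 8: +0 fires, +1 burnt (F count now 0)
Fire out after step 8
Initially T: 21, now '.': 27
Total burnt (originally-T cells now '.'): 18

Answer: 18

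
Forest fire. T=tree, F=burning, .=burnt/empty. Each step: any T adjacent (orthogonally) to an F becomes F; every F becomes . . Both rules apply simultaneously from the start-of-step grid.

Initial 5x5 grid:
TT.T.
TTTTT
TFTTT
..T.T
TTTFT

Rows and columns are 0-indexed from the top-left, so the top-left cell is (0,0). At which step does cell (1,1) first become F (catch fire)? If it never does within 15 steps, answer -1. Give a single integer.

Step 1: cell (1,1)='F' (+5 fires, +2 burnt)
  -> target ignites at step 1
Step 2: cell (1,1)='.' (+7 fires, +5 burnt)
Step 3: cell (1,1)='.' (+4 fires, +7 burnt)
Step 4: cell (1,1)='.' (+2 fires, +4 burnt)
Step 5: cell (1,1)='.' (+0 fires, +2 burnt)
  fire out at step 5

1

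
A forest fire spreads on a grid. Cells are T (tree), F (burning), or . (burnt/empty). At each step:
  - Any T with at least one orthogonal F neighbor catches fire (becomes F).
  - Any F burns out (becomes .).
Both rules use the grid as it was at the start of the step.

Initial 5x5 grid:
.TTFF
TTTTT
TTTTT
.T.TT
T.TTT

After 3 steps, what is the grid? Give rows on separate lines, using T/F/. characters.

Step 1: 3 trees catch fire, 2 burn out
  .TF..
  TTTFF
  TTTTT
  .T.TT
  T.TTT
Step 2: 4 trees catch fire, 3 burn out
  .F...
  TTF..
  TTTFF
  .T.TT
  T.TTT
Step 3: 4 trees catch fire, 4 burn out
  .....
  TF...
  TTF..
  .T.FF
  T.TTT

.....
TF...
TTF..
.T.FF
T.TTT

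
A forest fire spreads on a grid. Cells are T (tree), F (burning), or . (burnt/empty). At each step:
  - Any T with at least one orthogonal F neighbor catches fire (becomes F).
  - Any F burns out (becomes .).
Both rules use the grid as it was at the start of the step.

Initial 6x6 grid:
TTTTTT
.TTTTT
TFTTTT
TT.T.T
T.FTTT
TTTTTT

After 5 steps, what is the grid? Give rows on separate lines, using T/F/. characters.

Step 1: 6 trees catch fire, 2 burn out
  TTTTTT
  .FTTTT
  F.FTTT
  TF.T.T
  T..FTT
  TTFTTT
Step 2: 8 trees catch fire, 6 burn out
  TFTTTT
  ..FTTT
  ...FTT
  F..F.T
  T...FT
  TF.FTT
Step 3: 8 trees catch fire, 8 burn out
  F.FTTT
  ...FTT
  ....FT
  .....T
  F....F
  F...FT
Step 4: 5 trees catch fire, 8 burn out
  ...FTT
  ....FT
  .....F
  .....F
  ......
  .....F
Step 5: 2 trees catch fire, 5 burn out
  ....FT
  .....F
  ......
  ......
  ......
  ......

....FT
.....F
......
......
......
......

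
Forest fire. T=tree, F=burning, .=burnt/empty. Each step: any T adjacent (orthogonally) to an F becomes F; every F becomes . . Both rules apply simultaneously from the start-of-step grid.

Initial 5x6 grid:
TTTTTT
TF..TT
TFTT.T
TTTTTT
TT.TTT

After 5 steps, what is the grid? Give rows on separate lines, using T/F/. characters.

Step 1: 5 trees catch fire, 2 burn out
  TFTTTT
  F...TT
  F.FT.T
  TFTTTT
  TT.TTT
Step 2: 6 trees catch fire, 5 burn out
  F.FTTT
  ....TT
  ...F.T
  F.FTTT
  TF.TTT
Step 3: 3 trees catch fire, 6 burn out
  ...FTT
  ....TT
  .....T
  ...FTT
  F..TTT
Step 4: 3 trees catch fire, 3 burn out
  ....FT
  ....TT
  .....T
  ....FT
  ...FTT
Step 5: 4 trees catch fire, 3 burn out
  .....F
  ....FT
  .....T
  .....F
  ....FT

.....F
....FT
.....T
.....F
....FT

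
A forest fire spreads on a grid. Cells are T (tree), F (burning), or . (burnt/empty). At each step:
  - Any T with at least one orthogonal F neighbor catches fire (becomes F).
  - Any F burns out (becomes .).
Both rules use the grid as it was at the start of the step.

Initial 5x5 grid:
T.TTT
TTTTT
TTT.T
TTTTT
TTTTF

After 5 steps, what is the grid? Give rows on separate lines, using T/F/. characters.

Step 1: 2 trees catch fire, 1 burn out
  T.TTT
  TTTTT
  TTT.T
  TTTTF
  TTTF.
Step 2: 3 trees catch fire, 2 burn out
  T.TTT
  TTTTT
  TTT.F
  TTTF.
  TTF..
Step 3: 3 trees catch fire, 3 burn out
  T.TTT
  TTTTF
  TTT..
  TTF..
  TF...
Step 4: 5 trees catch fire, 3 burn out
  T.TTF
  TTTF.
  TTF..
  TF...
  F....
Step 5: 4 trees catch fire, 5 burn out
  T.TF.
  TTF..
  TF...
  F....
  .....

T.TF.
TTF..
TF...
F....
.....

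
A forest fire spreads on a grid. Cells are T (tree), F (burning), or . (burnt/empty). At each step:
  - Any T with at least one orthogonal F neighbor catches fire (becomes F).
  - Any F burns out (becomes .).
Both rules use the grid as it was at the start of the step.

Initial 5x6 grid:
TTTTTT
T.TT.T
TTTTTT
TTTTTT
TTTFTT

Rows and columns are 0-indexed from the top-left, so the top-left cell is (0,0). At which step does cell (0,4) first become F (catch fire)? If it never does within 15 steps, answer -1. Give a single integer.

Step 1: cell (0,4)='T' (+3 fires, +1 burnt)
Step 2: cell (0,4)='T' (+5 fires, +3 burnt)
Step 3: cell (0,4)='T' (+6 fires, +5 burnt)
Step 4: cell (0,4)='T' (+5 fires, +6 burnt)
Step 5: cell (0,4)='F' (+4 fires, +5 burnt)
  -> target ignites at step 5
Step 6: cell (0,4)='.' (+3 fires, +4 burnt)
Step 7: cell (0,4)='.' (+1 fires, +3 burnt)
Step 8: cell (0,4)='.' (+0 fires, +1 burnt)
  fire out at step 8

5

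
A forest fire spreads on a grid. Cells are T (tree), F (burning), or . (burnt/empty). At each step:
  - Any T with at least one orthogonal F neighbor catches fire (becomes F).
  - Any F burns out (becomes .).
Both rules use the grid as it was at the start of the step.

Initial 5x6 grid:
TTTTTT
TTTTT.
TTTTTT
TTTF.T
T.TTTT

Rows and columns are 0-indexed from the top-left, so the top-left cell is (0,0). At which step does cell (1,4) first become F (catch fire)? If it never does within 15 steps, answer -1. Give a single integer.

Step 1: cell (1,4)='T' (+3 fires, +1 burnt)
Step 2: cell (1,4)='T' (+6 fires, +3 burnt)
Step 3: cell (1,4)='F' (+7 fires, +6 burnt)
  -> target ignites at step 3
Step 4: cell (1,4)='.' (+6 fires, +7 burnt)
Step 5: cell (1,4)='.' (+3 fires, +6 burnt)
Step 6: cell (1,4)='.' (+1 fires, +3 burnt)
Step 7: cell (1,4)='.' (+0 fires, +1 burnt)
  fire out at step 7

3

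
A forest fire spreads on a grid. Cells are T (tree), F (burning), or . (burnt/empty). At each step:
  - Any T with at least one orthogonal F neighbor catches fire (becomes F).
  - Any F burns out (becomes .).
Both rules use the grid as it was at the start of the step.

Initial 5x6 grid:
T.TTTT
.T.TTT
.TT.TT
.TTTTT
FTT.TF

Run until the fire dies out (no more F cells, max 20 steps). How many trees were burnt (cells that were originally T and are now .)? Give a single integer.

Answer: 20

Derivation:
Step 1: +3 fires, +2 burnt (F count now 3)
Step 2: +4 fires, +3 burnt (F count now 4)
Step 3: +5 fires, +4 burnt (F count now 5)
Step 4: +4 fires, +5 burnt (F count now 4)
Step 5: +2 fires, +4 burnt (F count now 2)
Step 6: +1 fires, +2 burnt (F count now 1)
Step 7: +1 fires, +1 burnt (F count now 1)
Step 8: +0 fires, +1 burnt (F count now 0)
Fire out after step 8
Initially T: 21, now '.': 29
Total burnt (originally-T cells now '.'): 20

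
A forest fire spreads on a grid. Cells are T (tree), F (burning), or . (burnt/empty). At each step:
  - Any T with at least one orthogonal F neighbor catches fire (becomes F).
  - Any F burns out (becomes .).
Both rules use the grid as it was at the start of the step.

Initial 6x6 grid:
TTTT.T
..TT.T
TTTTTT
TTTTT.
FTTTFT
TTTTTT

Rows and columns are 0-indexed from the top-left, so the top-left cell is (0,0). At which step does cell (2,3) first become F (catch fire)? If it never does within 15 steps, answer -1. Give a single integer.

Step 1: cell (2,3)='T' (+7 fires, +2 burnt)
Step 2: cell (2,3)='T' (+8 fires, +7 burnt)
Step 3: cell (2,3)='F' (+5 fires, +8 burnt)
  -> target ignites at step 3
Step 4: cell (2,3)='.' (+3 fires, +5 burnt)
Step 5: cell (2,3)='.' (+3 fires, +3 burnt)
Step 6: cell (2,3)='.' (+1 fires, +3 burnt)
Step 7: cell (2,3)='.' (+1 fires, +1 burnt)
Step 8: cell (2,3)='.' (+1 fires, +1 burnt)
Step 9: cell (2,3)='.' (+0 fires, +1 burnt)
  fire out at step 9

3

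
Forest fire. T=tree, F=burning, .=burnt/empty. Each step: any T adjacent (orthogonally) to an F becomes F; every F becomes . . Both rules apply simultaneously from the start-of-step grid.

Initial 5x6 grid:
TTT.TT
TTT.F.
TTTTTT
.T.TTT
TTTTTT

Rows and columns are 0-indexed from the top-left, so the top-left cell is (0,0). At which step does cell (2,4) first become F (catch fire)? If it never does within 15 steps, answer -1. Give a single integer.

Step 1: cell (2,4)='F' (+2 fires, +1 burnt)
  -> target ignites at step 1
Step 2: cell (2,4)='.' (+4 fires, +2 burnt)
Step 3: cell (2,4)='.' (+4 fires, +4 burnt)
Step 4: cell (2,4)='.' (+4 fires, +4 burnt)
Step 5: cell (2,4)='.' (+5 fires, +4 burnt)
Step 6: cell (2,4)='.' (+3 fires, +5 burnt)
Step 7: cell (2,4)='.' (+2 fires, +3 burnt)
Step 8: cell (2,4)='.' (+0 fires, +2 burnt)
  fire out at step 8

1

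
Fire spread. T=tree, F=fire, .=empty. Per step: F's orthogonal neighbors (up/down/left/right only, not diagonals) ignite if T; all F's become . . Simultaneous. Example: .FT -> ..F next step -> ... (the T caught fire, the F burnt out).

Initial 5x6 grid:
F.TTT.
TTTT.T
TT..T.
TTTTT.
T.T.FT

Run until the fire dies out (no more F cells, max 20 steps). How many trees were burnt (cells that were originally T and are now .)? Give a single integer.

Answer: 18

Derivation:
Step 1: +3 fires, +2 burnt (F count now 3)
Step 2: +4 fires, +3 burnt (F count now 4)
Step 3: +4 fires, +4 burnt (F count now 4)
Step 4: +5 fires, +4 burnt (F count now 5)
Step 5: +1 fires, +5 burnt (F count now 1)
Step 6: +1 fires, +1 burnt (F count now 1)
Step 7: +0 fires, +1 burnt (F count now 0)
Fire out after step 7
Initially T: 19, now '.': 29
Total burnt (originally-T cells now '.'): 18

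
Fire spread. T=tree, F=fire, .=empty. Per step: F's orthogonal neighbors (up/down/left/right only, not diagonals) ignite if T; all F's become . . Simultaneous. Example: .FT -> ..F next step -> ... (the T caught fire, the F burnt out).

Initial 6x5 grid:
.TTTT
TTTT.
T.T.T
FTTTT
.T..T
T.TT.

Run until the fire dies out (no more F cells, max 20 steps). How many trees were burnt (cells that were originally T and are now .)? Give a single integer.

Step 1: +2 fires, +1 burnt (F count now 2)
Step 2: +3 fires, +2 burnt (F count now 3)
Step 3: +3 fires, +3 burnt (F count now 3)
Step 4: +3 fires, +3 burnt (F count now 3)
Step 5: +4 fires, +3 burnt (F count now 4)
Step 6: +1 fires, +4 burnt (F count now 1)
Step 7: +1 fires, +1 burnt (F count now 1)
Step 8: +0 fires, +1 burnt (F count now 0)
Fire out after step 8
Initially T: 20, now '.': 27
Total burnt (originally-T cells now '.'): 17

Answer: 17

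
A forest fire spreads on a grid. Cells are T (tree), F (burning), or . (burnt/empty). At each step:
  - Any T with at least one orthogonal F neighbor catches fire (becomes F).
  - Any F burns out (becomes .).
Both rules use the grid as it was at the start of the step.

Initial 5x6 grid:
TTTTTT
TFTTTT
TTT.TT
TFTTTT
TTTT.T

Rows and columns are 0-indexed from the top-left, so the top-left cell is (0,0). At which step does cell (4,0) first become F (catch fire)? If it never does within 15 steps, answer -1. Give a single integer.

Step 1: cell (4,0)='T' (+7 fires, +2 burnt)
Step 2: cell (4,0)='F' (+8 fires, +7 burnt)
  -> target ignites at step 2
Step 3: cell (4,0)='.' (+4 fires, +8 burnt)
Step 4: cell (4,0)='.' (+4 fires, +4 burnt)
Step 5: cell (4,0)='.' (+3 fires, +4 burnt)
Step 6: cell (4,0)='.' (+0 fires, +3 burnt)
  fire out at step 6

2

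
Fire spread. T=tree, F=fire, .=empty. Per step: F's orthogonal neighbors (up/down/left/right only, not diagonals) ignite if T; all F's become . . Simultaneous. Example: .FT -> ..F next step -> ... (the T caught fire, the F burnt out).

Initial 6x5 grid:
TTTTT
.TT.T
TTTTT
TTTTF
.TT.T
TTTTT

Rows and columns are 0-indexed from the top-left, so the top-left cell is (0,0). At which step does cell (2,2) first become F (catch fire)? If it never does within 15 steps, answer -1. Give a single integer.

Step 1: cell (2,2)='T' (+3 fires, +1 burnt)
Step 2: cell (2,2)='T' (+4 fires, +3 burnt)
Step 3: cell (2,2)='F' (+5 fires, +4 burnt)
  -> target ignites at step 3
Step 4: cell (2,2)='.' (+6 fires, +5 burnt)
Step 5: cell (2,2)='.' (+4 fires, +6 burnt)
Step 6: cell (2,2)='.' (+2 fires, +4 burnt)
Step 7: cell (2,2)='.' (+1 fires, +2 burnt)
Step 8: cell (2,2)='.' (+0 fires, +1 burnt)
  fire out at step 8

3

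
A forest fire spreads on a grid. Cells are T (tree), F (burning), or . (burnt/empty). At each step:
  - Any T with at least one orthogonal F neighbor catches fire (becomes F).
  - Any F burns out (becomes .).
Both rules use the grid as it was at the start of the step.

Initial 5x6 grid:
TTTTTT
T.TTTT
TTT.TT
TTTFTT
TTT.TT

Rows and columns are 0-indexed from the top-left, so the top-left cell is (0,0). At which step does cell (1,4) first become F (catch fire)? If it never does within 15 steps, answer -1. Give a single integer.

Step 1: cell (1,4)='T' (+2 fires, +1 burnt)
Step 2: cell (1,4)='T' (+6 fires, +2 burnt)
Step 3: cell (1,4)='F' (+7 fires, +6 burnt)
  -> target ignites at step 3
Step 4: cell (1,4)='.' (+6 fires, +7 burnt)
Step 5: cell (1,4)='.' (+4 fires, +6 burnt)
Step 6: cell (1,4)='.' (+1 fires, +4 burnt)
Step 7: cell (1,4)='.' (+0 fires, +1 burnt)
  fire out at step 7

3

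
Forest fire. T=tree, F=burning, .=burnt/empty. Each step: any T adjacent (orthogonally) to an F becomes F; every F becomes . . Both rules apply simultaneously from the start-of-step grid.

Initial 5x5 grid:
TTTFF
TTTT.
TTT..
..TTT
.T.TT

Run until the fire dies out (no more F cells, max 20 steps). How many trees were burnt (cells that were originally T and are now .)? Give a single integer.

Answer: 15

Derivation:
Step 1: +2 fires, +2 burnt (F count now 2)
Step 2: +2 fires, +2 burnt (F count now 2)
Step 3: +3 fires, +2 burnt (F count now 3)
Step 4: +3 fires, +3 burnt (F count now 3)
Step 5: +2 fires, +3 burnt (F count now 2)
Step 6: +2 fires, +2 burnt (F count now 2)
Step 7: +1 fires, +2 burnt (F count now 1)
Step 8: +0 fires, +1 burnt (F count now 0)
Fire out after step 8
Initially T: 16, now '.': 24
Total burnt (originally-T cells now '.'): 15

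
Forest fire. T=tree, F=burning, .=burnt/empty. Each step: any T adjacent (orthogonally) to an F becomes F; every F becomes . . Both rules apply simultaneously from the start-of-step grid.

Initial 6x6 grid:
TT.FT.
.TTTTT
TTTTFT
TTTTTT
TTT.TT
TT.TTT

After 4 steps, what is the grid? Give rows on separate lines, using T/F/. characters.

Step 1: 6 trees catch fire, 2 burn out
  TT..F.
  .TTFFT
  TTTF.F
  TTTTFT
  TTT.TT
  TT.TTT
Step 2: 6 trees catch fire, 6 burn out
  TT....
  .TF..F
  TTF...
  TTTF.F
  TTT.FT
  TT.TTT
Step 3: 5 trees catch fire, 6 burn out
  TT....
  .F....
  TF....
  TTF...
  TTT..F
  TT.TFT
Step 4: 6 trees catch fire, 5 burn out
  TF....
  ......
  F.....
  TF....
  TTF...
  TT.F.F

TF....
......
F.....
TF....
TTF...
TT.F.F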